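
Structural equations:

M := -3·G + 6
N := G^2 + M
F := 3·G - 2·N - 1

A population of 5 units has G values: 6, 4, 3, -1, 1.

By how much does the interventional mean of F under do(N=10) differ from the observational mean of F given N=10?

Under do(N=10), N's equation is replaced by N=10 for every unit. Per-unit F: -3, -9, -12, -24, -18. Mean = -13.2.
E[F|N=10] averages over only the 2 units with N=10 (G = 4, -1): F = -9, -24, mean -16.5.
Difference = -13.2 − (-16.5) = 3.3.

3.3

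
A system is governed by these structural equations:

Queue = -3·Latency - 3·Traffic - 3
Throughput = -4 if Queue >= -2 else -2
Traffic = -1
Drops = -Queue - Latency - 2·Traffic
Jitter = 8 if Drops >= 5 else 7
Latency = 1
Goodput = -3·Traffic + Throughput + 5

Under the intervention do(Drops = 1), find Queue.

Under do(Drops=1), the mechanism Drops = -Queue - Latency - 2·Traffic is discarded; Drops is fixed at 1.
Since Queue is not a descendant of the intervened variable, it is unaffected.
Queue = -3·Latency - 3·Traffic - 3  [with Latency=1, Traffic=-1]  = -3

-3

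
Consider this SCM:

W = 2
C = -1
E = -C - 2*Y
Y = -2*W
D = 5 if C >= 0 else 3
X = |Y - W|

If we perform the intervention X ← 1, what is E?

Intervening sets X = 1 and removes its equation (X = |Y - W|).
No directed path runs from X to E, so E keeps its natural value.
Y = -2*W  [with W=2]  = -4
E = -C - 2*Y  [with C=-1, Y=-4]  = 9

9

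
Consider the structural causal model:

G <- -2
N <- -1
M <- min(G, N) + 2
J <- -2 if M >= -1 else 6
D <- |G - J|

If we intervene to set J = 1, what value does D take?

Intervening sets J = 1 and removes its equation (J <- -2 if M >= -1 else 6).
D = |G - J|  [with G=-2, J=1]  = 3

3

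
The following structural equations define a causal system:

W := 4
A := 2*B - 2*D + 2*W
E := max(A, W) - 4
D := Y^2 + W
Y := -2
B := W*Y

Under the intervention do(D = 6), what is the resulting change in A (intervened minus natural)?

do(D=6) replaces the equation D := Y^2 + W with the constant D = 6.
B = W*Y  [with W=4, Y=-2]  = -8
A = 2*B - 2*D + 2*W  [with B=-8, D=6, W=4]  = -20
Without intervention: D = Y^2 + W  [with Y=-2, W=4]  = 8; B = W*Y  [with W=4, Y=-2]  = -8; A = 2*B - 2*D + 2*W  [with B=-8, D=8, W=4]  = -24.
Change = -20 − (-24) = 4.

4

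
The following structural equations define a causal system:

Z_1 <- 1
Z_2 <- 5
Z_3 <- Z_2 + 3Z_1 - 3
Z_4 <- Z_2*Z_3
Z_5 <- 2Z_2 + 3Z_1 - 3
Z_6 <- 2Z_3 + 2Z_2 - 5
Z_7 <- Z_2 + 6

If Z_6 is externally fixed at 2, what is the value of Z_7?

Intervening sets Z_6 = 2 and removes its equation (Z_6 <- 2Z_3 + 2Z_2 - 5).
No directed path runs from Z_6 to Z_7, so Z_7 keeps its natural value.
Z_7 = Z_2 + 6  [with Z_2=5]  = 11

11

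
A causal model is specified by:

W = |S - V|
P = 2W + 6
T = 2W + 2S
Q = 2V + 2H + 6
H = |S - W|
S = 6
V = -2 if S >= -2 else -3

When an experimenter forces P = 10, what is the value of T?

28

do(P=10) replaces the equation P = 2W + 6 with the constant P = 10.
Since T is not a descendant of the intervened variable, it is unaffected.
V = -2 if S >= -2 else -3  [with S=6]  = -2
W = |S - V|  [with S=6, V=-2]  = 8
T = 2W + 2S  [with W=8, S=6]  = 28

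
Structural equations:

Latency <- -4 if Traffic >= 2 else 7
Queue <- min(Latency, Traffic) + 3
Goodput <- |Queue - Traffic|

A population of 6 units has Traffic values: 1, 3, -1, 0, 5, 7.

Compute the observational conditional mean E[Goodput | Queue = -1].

6

E[Goodput|Queue=-1] averages over only the 3 units with Queue=-1 (Traffic = 3, 5, 7): Goodput = 4, 6, 8, mean 6.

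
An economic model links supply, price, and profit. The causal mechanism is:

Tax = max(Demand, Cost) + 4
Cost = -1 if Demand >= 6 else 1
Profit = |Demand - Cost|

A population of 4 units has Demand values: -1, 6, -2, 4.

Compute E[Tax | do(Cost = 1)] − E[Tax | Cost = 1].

1

Every unit gets Cost=1 under the intervention. Tax values become 5, 10, 5, 8; E[Tax|do(Cost=1)] = 7.
Conditioning on Cost=1 selects the 3 unit(s) with Demand ∈ {-1, -2, 4}. Their Tax values: 5, 5, 8. Mean = 6.
Difference = 7 − 6 = 1.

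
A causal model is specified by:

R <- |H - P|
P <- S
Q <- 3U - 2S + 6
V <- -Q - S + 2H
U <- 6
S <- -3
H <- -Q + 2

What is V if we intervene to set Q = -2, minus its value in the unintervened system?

96

The intervention breaks the incoming arrows to Q: Q <- 3U - 2S + 6 no longer applies, and Q = -2.
H = -Q + 2  [with Q=-2]  = 4
V = -Q - S + 2H  [with Q=-2, S=-3, H=4]  = 13
Without intervention: Q = 3U - 2S + 6  [with U=6, S=-3]  = 30; H = -Q + 2  [with Q=30]  = -28; V = -Q - S + 2H  [with Q=30, S=-3, H=-28]  = -83.
Change = 13 − (-83) = 96.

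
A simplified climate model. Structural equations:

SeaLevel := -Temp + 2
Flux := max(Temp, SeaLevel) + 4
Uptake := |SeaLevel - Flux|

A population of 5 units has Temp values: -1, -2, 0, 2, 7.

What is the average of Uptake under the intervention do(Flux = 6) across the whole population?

5.2

do(Flux=6) breaks Flux's dependence on Temp. With Flux=6 fixed, Uptake across the units is 3, 2, 4, 6, 11, mean 5.2.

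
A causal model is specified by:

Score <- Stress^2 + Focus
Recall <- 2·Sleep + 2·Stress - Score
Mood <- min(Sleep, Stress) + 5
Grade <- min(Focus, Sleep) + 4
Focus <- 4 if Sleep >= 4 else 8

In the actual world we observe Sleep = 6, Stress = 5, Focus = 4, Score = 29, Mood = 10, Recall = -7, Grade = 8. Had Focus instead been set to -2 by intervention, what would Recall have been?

-1

The intervention breaks the incoming arrows to Focus: Focus <- 4 if Sleep >= 4 else 8 no longer applies, and Focus = -2.
Score = Stress^2 + Focus  [with Stress=5, Focus=-2]  = 23
Recall = 2·Sleep + 2·Stress - Score  [with Sleep=6, Stress=5, Score=23]  = -1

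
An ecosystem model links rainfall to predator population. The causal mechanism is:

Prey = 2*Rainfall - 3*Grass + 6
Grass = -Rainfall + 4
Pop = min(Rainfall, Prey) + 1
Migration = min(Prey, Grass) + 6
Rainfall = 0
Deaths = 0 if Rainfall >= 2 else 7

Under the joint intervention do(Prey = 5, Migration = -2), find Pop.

1

Setting Prey = 5, Migration = -2 by intervention discards those variables' equations.
Pop = min(Rainfall, Prey) + 1  [with Rainfall=0, Prey=5]  = 1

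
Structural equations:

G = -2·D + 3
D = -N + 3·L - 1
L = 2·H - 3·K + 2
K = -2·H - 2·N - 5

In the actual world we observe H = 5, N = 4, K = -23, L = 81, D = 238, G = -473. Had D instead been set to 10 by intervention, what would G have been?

The intervention breaks the incoming arrows to D: D = -N + 3·L - 1 no longer applies, and D = 10.
G = -2·D + 3  [with D=10]  = -17

-17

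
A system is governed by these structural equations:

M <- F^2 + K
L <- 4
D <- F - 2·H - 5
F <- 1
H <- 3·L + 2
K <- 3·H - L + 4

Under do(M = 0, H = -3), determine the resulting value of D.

2

The joint intervention fixes M = 0, H = -3, removing each variable's own equation.
D = F - 2·H - 5  [with F=1, H=-3]  = 2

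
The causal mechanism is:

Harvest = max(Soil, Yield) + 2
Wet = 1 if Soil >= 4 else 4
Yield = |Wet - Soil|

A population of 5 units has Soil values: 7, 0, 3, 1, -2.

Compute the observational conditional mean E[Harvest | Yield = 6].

8.5

Observing Yield=6 restricts to units where Yield's equation naturally yields 6: Soil ∈ {7, -2}. In that subpopulation Harvest = 9, 8, mean 8.5.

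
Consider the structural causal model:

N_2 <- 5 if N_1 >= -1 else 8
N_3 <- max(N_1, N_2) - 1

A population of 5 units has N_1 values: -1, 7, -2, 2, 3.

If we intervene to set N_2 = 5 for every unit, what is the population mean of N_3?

4.4

do(N_2=5) breaks N_2's dependence on N_1. With N_2=5 fixed, N_3 across the units is 4, 6, 4, 4, 4, mean 4.4.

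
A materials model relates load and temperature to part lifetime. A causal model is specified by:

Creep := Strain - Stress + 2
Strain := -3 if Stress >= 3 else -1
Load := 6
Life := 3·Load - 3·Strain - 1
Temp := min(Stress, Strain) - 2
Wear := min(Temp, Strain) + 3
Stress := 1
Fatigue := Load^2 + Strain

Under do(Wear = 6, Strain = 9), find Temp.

-1

Under do(Wear = 6, Strain = 9), each intervened variable's structural equation is replaced by its fixed value.
Temp = min(Stress, Strain) - 2  [with Stress=1, Strain=9]  = -1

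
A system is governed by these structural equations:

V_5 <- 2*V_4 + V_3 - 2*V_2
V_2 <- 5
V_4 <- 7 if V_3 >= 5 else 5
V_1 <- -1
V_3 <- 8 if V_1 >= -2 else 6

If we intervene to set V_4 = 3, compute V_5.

Intervening sets V_4 = 3 and removes its equation (V_4 <- 7 if V_3 >= 5 else 5).
V_3 = 8 if V_1 >= -2 else 6  [with V_1=-1]  = 8
V_5 = 2*V_4 + V_3 - 2*V_2  [with V_4=3, V_3=8, V_2=5]  = 4

4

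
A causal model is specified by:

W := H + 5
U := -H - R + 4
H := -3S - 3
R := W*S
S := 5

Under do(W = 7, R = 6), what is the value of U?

Setting W = 7, R = 6 by intervention discards those variables' equations.
H = -3S - 3  [with S=5]  = -18
U = -H - R + 4  [with H=-18, R=6]  = 16

16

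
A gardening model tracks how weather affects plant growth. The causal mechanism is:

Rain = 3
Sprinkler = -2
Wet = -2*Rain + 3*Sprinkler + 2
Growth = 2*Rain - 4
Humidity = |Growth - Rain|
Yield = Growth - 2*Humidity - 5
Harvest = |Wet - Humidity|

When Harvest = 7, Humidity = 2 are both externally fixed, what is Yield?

-7

Setting Harvest = 7, Humidity = 2 by intervention discards those variables' equations.
Growth = 2*Rain - 4  [with Rain=3]  = 2
Yield = Growth - 2*Humidity - 5  [with Growth=2, Humidity=2]  = -7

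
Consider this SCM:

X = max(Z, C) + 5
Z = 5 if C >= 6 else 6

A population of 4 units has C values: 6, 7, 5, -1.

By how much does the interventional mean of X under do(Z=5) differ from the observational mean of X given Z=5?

-0.75

The intervention sets Z=5 in all 4 units regardless of C. Recomputing X per unit gives 11, 12, 10, 10; average 10.75.
Observing Z=5 restricts to units where Z's equation naturally yields 5: C ∈ {6, 7}. In that subpopulation X = 11, 12, mean 11.5.
Difference = 10.75 − 11.5 = -0.75.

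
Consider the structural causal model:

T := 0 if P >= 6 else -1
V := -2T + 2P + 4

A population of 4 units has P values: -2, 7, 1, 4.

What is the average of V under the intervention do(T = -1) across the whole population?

11

Every unit gets T=-1 under the intervention. V values become 2, 20, 8, 14; E[V|do(T=-1)] = 11.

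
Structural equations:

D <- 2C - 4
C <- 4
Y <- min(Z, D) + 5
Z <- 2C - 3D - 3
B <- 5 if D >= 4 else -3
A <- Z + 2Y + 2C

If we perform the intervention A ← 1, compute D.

Under do(A=1), the mechanism A <- Z + 2Y + 2C is discarded; A is fixed at 1.
No directed path runs from A to D, so D keeps its natural value.
D = 2C - 4  [with C=4]  = 4

4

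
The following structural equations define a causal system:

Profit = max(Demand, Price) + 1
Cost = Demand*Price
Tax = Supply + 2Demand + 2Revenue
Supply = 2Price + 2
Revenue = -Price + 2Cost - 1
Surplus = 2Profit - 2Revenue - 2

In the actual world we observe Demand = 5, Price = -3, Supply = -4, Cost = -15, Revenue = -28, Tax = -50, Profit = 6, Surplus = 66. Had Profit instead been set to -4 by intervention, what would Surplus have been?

do(Profit=-4) replaces the equation Profit = max(Demand, Price) + 1 with the constant Profit = -4.
Cost = Demand*Price  [with Demand=5, Price=-3]  = -15
Revenue = -Price + 2Cost - 1  [with Price=-3, Cost=-15]  = -28
Surplus = 2Profit - 2Revenue - 2  [with Profit=-4, Revenue=-28]  = 46

46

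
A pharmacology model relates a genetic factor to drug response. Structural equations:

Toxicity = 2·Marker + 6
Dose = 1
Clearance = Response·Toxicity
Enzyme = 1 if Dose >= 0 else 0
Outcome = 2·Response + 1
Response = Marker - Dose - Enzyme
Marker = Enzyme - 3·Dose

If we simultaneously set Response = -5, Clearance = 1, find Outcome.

Setting Response = -5, Clearance = 1 by intervention discards those variables' equations.
Outcome = 2·Response + 1  [with Response=-5]  = -9

-9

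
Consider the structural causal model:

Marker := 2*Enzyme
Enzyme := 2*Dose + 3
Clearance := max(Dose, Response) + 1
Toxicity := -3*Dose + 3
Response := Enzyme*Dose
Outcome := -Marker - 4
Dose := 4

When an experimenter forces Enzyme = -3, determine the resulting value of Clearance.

Under do(Enzyme=-3), the mechanism Enzyme := 2*Dose + 3 is discarded; Enzyme is fixed at -3.
Response = Enzyme*Dose  [with Enzyme=-3, Dose=4]  = -12
Clearance = max(Dose, Response) + 1  [with Dose=4, Response=-12]  = 5

5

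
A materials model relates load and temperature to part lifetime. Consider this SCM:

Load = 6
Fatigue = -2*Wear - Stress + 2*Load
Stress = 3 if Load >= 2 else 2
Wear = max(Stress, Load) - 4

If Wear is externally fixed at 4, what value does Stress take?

3

Under do(Wear=4), the mechanism Wear = max(Stress, Load) - 4 is discarded; Wear is fixed at 4.
Since Stress is not a descendant of the intervened variable, it is unaffected.
Stress = 3 if Load >= 2 else 2  [with Load=6]  = 3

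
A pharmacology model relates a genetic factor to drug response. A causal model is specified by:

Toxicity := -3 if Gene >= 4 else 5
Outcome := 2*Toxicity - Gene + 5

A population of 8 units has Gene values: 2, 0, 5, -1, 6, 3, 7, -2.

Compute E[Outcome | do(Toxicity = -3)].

-3.5

Under do(Toxicity=-3), Toxicity's equation is replaced by Toxicity=-3 for every unit. Per-unit Outcome: -3, -1, -6, 0, -7, -4, -8, 1. Mean = -3.5.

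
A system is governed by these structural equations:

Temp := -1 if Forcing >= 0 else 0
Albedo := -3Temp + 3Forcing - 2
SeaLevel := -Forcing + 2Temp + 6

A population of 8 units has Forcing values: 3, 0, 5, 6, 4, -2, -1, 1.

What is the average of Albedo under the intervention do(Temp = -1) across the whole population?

7

Under do(Temp=-1), Temp's equation is replaced by Temp=-1 for every unit. Per-unit Albedo: 10, 1, 16, 19, 13, -5, -2, 4. Mean = 7.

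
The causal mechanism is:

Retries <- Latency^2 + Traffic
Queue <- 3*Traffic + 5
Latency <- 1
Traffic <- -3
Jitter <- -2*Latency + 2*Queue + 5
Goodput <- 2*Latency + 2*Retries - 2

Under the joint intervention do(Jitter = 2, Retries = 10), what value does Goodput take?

20

Setting Jitter = 2, Retries = 10 by intervention discards those variables' equations.
Goodput = 2*Latency + 2*Retries - 2  [with Latency=1, Retries=10]  = 20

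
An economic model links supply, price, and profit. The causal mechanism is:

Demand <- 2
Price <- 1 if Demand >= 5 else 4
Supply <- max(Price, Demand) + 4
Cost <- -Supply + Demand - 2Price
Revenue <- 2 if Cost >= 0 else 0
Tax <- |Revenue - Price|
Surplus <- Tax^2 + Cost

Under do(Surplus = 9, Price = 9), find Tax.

9

Under do(Surplus = 9, Price = 9), each intervened variable's structural equation is replaced by its fixed value.
Supply = max(Price, Demand) + 4  [with Price=9, Demand=2]  = 13
Cost = -Supply + Demand - 2Price  [with Supply=13, Demand=2, Price=9]  = -29
Revenue = 2 if Cost >= 0 else 0  [with Cost=-29]  = 0
Tax = |Revenue - Price|  [with Revenue=0, Price=9]  = 9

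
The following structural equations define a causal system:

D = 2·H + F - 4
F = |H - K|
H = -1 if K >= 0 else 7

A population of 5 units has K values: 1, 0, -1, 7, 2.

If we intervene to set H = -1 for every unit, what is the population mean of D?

Under do(H=-1), H's equation is replaced by H=-1 for every unit. Per-unit D: -4, -5, -6, 2, -3. Mean = -3.2.

-3.2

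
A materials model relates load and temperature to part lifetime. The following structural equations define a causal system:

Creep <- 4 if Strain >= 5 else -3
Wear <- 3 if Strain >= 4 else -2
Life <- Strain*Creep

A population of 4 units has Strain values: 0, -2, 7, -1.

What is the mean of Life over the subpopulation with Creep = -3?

3

E[Life|Creep=-3] averages over only the 3 units with Creep=-3 (Strain = 0, -2, -1): Life = 0, 6, 3, mean 3.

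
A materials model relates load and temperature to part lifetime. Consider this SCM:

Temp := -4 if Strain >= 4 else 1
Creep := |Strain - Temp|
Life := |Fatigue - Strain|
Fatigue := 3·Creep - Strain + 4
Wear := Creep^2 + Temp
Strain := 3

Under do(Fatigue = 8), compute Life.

5

The intervention breaks the incoming arrows to Fatigue: Fatigue := 3·Creep - Strain + 4 no longer applies, and Fatigue = 8.
Life = |Fatigue - Strain|  [with Fatigue=8, Strain=3]  = 5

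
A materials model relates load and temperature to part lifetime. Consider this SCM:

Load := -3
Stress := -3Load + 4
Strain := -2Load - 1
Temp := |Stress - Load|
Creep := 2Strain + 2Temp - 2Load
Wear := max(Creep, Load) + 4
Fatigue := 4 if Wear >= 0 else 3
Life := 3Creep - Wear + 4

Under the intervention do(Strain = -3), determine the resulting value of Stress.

Under do(Strain=-3), the mechanism Strain := -2Load - 1 is discarded; Strain is fixed at -3.
Since Stress is not a descendant of the intervened variable, it is unaffected.
Stress = -3Load + 4  [with Load=-3]  = 13

13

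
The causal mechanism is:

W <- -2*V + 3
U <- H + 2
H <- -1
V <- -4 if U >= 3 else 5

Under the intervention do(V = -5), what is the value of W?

13

The intervention breaks the incoming arrows to V: V <- -4 if U >= 3 else 5 no longer applies, and V = -5.
W = -2*V + 3  [with V=-5]  = 13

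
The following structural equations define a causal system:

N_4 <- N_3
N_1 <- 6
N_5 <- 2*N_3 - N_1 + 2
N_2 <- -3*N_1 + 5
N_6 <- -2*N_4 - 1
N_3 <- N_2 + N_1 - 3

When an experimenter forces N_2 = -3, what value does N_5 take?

-4

do(N_2=-3) replaces the equation N_2 <- -3*N_1 + 5 with the constant N_2 = -3.
N_3 = N_2 + N_1 - 3  [with N_2=-3, N_1=6]  = 0
N_5 = 2*N_3 - N_1 + 2  [with N_3=0, N_1=6]  = -4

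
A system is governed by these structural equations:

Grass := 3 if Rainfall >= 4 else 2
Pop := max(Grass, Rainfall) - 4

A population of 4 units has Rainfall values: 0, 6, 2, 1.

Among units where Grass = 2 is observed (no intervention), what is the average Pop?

-2

Observing Grass=2 restricts to units where Grass's equation naturally yields 2: Rainfall ∈ {0, 2, 1}. In that subpopulation Pop = -2, -2, -2, mean -2.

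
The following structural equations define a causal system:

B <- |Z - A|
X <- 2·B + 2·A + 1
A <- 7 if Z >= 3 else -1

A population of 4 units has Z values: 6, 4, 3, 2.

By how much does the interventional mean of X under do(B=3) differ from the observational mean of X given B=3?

4

The intervention sets B=3 in all 4 units regardless of Z. Recomputing X per unit gives 21, 21, 21, 5; average 17.
E[X|B=3] averages over only the 2 units with B=3 (Z = 4, 2): X = 21, 5, mean 13.
Difference = 17 − 13 = 4.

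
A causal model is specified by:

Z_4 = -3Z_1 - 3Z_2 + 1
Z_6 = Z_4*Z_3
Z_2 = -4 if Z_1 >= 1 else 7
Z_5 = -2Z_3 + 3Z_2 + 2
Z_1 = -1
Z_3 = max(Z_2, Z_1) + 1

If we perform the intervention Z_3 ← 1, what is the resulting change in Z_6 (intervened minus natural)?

119

The intervention breaks the incoming arrows to Z_3: Z_3 = max(Z_2, Z_1) + 1 no longer applies, and Z_3 = 1.
Z_2 = -4 if Z_1 >= 1 else 7  [with Z_1=-1]  = 7
Z_4 = -3Z_1 - 3Z_2 + 1  [with Z_1=-1, Z_2=7]  = -17
Z_6 = Z_4*Z_3  [with Z_4=-17, Z_3=1]  = -17
Without intervention: Z_2 = -4 if Z_1 >= 1 else 7  [with Z_1=-1]  = 7; Z_3 = max(Z_2, Z_1) + 1  [with Z_2=7, Z_1=-1]  = 8; Z_4 = -3Z_1 - 3Z_2 + 1  [with Z_1=-1, Z_2=7]  = -17; Z_6 = Z_4*Z_3  [with Z_4=-17, Z_3=8]  = -136.
Change = -17 − (-136) = 119.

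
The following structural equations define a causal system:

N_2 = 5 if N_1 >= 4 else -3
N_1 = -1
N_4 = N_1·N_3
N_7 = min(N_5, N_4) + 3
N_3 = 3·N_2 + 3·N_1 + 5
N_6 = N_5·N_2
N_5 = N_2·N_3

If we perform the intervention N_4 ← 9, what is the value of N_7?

The intervention breaks the incoming arrows to N_4: N_4 = N_1·N_3 no longer applies, and N_4 = 9.
N_2 = 5 if N_1 >= 4 else -3  [with N_1=-1]  = -3
N_3 = 3·N_2 + 3·N_1 + 5  [with N_2=-3, N_1=-1]  = -7
N_5 = N_2·N_3  [with N_2=-3, N_3=-7]  = 21
N_7 = min(N_5, N_4) + 3  [with N_5=21, N_4=9]  = 12

12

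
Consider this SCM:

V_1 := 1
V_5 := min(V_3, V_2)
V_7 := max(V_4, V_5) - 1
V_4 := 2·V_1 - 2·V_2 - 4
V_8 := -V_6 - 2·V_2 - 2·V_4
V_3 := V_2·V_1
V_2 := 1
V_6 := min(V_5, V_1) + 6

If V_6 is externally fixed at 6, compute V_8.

0

Intervening sets V_6 = 6 and removes its equation (V_6 := min(V_5, V_1) + 6).
V_4 = 2·V_1 - 2·V_2 - 4  [with V_1=1, V_2=1]  = -4
V_8 = -V_6 - 2·V_2 - 2·V_4  [with V_6=6, V_2=1, V_4=-4]  = 0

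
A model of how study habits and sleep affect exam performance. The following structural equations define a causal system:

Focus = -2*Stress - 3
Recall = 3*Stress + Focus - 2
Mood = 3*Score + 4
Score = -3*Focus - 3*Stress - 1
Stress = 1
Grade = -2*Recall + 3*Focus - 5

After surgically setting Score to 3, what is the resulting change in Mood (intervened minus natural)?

The intervention breaks the incoming arrows to Score: Score = -3*Focus - 3*Stress - 1 no longer applies, and Score = 3.
Mood = 3*Score + 4  [with Score=3]  = 13
Without intervention: Focus = -2*Stress - 3  [with Stress=1]  = -5; Score = -3*Focus - 3*Stress - 1  [with Focus=-5, Stress=1]  = 11; Mood = 3*Score + 4  [with Score=11]  = 37.
Change = 13 − 37 = -24.

-24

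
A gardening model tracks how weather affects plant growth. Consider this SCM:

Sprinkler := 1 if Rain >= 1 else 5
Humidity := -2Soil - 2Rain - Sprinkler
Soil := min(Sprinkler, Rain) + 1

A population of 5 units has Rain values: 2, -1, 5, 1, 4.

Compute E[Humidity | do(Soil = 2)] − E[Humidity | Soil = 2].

The intervention sets Soil=2 in all 5 units regardless of Rain. Recomputing Humidity per unit gives -9, -7, -15, -7, -13; average -10.2.
Observing Soil=2 restricts to units where Soil's equation naturally yields 2: Rain ∈ {2, 5, 1, 4}. In that subpopulation Humidity = -9, -15, -7, -13, mean -11.
Difference = -10.2 − (-11) = 0.8.

0.8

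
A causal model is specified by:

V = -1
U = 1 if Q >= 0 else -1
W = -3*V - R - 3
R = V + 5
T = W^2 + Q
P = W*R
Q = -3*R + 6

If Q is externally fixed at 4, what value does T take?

20

The intervention breaks the incoming arrows to Q: Q = -3*R + 6 no longer applies, and Q = 4.
R = V + 5  [with V=-1]  = 4
W = -3*V - R - 3  [with V=-1, R=4]  = -4
T = W^2 + Q  [with W=-4, Q=4]  = 20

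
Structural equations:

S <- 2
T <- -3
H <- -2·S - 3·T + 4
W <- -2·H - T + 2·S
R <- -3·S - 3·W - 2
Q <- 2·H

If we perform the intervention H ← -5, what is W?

17

The intervention breaks the incoming arrows to H: H <- -2·S - 3·T + 4 no longer applies, and H = -5.
W = -2·H - T + 2·S  [with H=-5, T=-3, S=2]  = 17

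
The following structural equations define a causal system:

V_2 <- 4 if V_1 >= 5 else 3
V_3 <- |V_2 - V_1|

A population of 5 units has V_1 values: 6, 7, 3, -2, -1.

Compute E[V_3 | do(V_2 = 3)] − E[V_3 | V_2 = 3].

0.2

do(V_2=3) breaks V_2's dependence on V_1. With V_2=3 fixed, V_3 across the units is 3, 4, 0, 5, 4, mean 3.2.
Observing V_2=3 restricts to units where V_2's equation naturally yields 3: V_1 ∈ {3, -2, -1}. In that subpopulation V_3 = 0, 5, 4, mean 3.
Difference = 3.2 − 3 = 0.2.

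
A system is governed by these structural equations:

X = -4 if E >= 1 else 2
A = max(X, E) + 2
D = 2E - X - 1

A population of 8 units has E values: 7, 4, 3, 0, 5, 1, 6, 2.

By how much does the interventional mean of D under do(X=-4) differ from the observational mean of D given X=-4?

do(X=-4) breaks X's dependence on E. With X=-4 fixed, D across the units is 17, 11, 9, 3, 13, 5, 15, 7, mean 10.
Conditioning on X=-4 selects the 7 unit(s) with E ∈ {7, 4, 3, 5, 1, 6, 2}. Their D values: 17, 11, 9, 13, 5, 15, 7. Mean = 11.
Difference = 10 − 11 = -1.

-1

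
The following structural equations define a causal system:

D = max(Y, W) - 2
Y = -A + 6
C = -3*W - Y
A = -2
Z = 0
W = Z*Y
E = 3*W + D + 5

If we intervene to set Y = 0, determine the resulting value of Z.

Under do(Y=0), the mechanism Y = -A + 6 is discarded; Y is fixed at 0.
Z is not downstream of the intervention, so its value is determined by the original equations.

0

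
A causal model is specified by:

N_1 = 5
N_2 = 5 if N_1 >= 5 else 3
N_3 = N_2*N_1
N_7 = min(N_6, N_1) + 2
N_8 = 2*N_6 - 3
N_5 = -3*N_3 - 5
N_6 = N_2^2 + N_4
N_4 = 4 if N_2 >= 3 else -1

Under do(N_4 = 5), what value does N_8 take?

57

do(N_4=5) replaces the equation N_4 = 4 if N_2 >= 3 else -1 with the constant N_4 = 5.
N_2 = 5 if N_1 >= 5 else 3  [with N_1=5]  = 5
N_6 = N_2^2 + N_4  [with N_2=5, N_4=5]  = 30
N_8 = 2*N_6 - 3  [with N_6=30]  = 57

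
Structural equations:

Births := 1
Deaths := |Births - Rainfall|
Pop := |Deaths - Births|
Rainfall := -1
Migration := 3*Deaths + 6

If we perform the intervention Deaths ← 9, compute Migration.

33

The intervention breaks the incoming arrows to Deaths: Deaths := |Births - Rainfall| no longer applies, and Deaths = 9.
Migration = 3*Deaths + 6  [with Deaths=9]  = 33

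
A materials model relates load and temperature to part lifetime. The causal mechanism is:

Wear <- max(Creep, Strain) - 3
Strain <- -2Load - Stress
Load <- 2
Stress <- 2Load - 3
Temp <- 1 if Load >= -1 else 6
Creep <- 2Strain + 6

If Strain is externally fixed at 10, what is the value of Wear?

The intervention breaks the incoming arrows to Strain: Strain <- -2Load - Stress no longer applies, and Strain = 10.
Creep = 2Strain + 6  [with Strain=10]  = 26
Wear = max(Creep, Strain) - 3  [with Creep=26, Strain=10]  = 23

23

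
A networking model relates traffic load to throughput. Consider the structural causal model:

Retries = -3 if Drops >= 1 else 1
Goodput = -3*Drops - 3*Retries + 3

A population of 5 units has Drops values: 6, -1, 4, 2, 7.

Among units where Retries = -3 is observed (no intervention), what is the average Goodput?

-2.25

Observing Retries=-3 restricts to units where Retries's equation naturally yields -3: Drops ∈ {6, 4, 2, 7}. In that subpopulation Goodput = -6, 0, 6, -9, mean -2.25.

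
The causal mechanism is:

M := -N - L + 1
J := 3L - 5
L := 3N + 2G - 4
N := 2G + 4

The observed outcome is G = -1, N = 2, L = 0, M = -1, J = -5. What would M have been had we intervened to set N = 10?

Under do(N=10), the mechanism N := 2G + 4 is discarded; N is fixed at 10.
L = 3N + 2G - 4  [with N=10, G=-1]  = 24
M = -N - L + 1  [with N=10, L=24]  = -33

-33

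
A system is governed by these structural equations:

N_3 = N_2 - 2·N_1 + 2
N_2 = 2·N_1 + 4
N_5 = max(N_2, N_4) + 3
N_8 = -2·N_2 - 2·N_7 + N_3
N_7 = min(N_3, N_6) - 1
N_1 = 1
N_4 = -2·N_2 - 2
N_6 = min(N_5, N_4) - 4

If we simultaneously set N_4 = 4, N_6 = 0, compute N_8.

Under do(N_4 = 4, N_6 = 0), each intervened variable's structural equation is replaced by its fixed value.
N_2 = 2·N_1 + 4  [with N_1=1]  = 6
N_3 = N_2 - 2·N_1 + 2  [with N_2=6, N_1=1]  = 6
N_7 = min(N_3, N_6) - 1  [with N_3=6, N_6=0]  = -1
N_8 = -2·N_2 - 2·N_7 + N_3  [with N_2=6, N_7=-1, N_3=6]  = -4

-4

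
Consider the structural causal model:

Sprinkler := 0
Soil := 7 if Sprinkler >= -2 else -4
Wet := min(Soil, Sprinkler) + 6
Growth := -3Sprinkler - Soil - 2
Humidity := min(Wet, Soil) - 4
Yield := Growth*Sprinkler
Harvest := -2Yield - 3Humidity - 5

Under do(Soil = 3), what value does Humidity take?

-1

do(Soil=3) replaces the equation Soil := 7 if Sprinkler >= -2 else -4 with the constant Soil = 3.
Wet = min(Soil, Sprinkler) + 6  [with Soil=3, Sprinkler=0]  = 6
Humidity = min(Wet, Soil) - 4  [with Wet=6, Soil=3]  = -1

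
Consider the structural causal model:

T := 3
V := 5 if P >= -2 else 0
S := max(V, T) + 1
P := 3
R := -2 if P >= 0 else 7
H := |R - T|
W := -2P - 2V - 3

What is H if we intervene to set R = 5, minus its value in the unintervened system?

-3

Intervening sets R = 5 and removes its equation (R := -2 if P >= 0 else 7).
H = |R - T|  [with R=5, T=3]  = 2
Without intervention: R = -2 if P >= 0 else 7  [with P=3]  = -2; H = |R - T|  [with R=-2, T=3]  = 5.
Change = 2 − 5 = -3.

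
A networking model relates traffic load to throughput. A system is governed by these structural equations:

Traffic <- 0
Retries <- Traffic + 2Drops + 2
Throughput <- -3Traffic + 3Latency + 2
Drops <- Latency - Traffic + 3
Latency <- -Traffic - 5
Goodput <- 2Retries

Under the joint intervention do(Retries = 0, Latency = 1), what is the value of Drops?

Setting Retries = 0, Latency = 1 by intervention discards those variables' equations.
Drops = Latency - Traffic + 3  [with Latency=1, Traffic=0]  = 4

4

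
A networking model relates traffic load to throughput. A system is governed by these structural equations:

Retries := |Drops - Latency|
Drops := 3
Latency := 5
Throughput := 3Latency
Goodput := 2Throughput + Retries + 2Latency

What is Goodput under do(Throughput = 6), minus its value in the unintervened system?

-18

Intervening sets Throughput = 6 and removes its equation (Throughput := 3Latency).
Retries = |Drops - Latency|  [with Drops=3, Latency=5]  = 2
Goodput = 2Throughput + Retries + 2Latency  [with Throughput=6, Retries=2, Latency=5]  = 24
Without intervention: Retries = |Drops - Latency|  [with Drops=3, Latency=5]  = 2; Throughput = 3Latency  [with Latency=5]  = 15; Goodput = 2Throughput + Retries + 2Latency  [with Throughput=15, Retries=2, Latency=5]  = 42.
Change = 24 − 42 = -18.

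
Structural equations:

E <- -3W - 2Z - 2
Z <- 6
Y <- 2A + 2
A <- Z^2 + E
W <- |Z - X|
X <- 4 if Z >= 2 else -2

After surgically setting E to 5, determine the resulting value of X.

4

The intervention breaks the incoming arrows to E: E <- -3W - 2Z - 2 no longer applies, and E = 5.
Since X is not a descendant of the intervened variable, it is unaffected.
X = 4 if Z >= 2 else -2  [with Z=6]  = 4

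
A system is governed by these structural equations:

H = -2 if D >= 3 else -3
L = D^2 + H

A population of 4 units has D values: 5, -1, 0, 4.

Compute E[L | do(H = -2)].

do(H=-2) breaks H's dependence on D. With H=-2 fixed, L across the units is 23, -1, -2, 14, mean 8.5.

8.5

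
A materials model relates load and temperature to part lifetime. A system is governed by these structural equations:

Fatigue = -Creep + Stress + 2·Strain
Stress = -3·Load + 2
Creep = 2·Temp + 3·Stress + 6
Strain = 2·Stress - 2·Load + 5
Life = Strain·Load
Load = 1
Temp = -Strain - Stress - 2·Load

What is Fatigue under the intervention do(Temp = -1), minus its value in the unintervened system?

-2

Under do(Temp=-1), the mechanism Temp = -Strain - Stress - 2·Load is discarded; Temp is fixed at -1.
Stress = -3·Load + 2  [with Load=1]  = -1
Strain = 2·Stress - 2·Load + 5  [with Stress=-1, Load=1]  = 1
Creep = 2·Temp + 3·Stress + 6  [with Temp=-1, Stress=-1]  = 1
Fatigue = -Creep + Stress + 2·Strain  [with Creep=1, Stress=-1, Strain=1]  = 0
Without intervention: Stress = -3·Load + 2  [with Load=1]  = -1; Strain = 2·Stress - 2·Load + 5  [with Stress=-1, Load=1]  = 1; Temp = -Strain - Stress - 2·Load  [with Strain=1, Stress=-1, Load=1]  = -2; Creep = 2·Temp + 3·Stress + 6  [with Temp=-2, Stress=-1]  = -1; Fatigue = -Creep + Stress + 2·Strain  [with Creep=-1, Stress=-1, Strain=1]  = 2.
Change = 0 − 2 = -2.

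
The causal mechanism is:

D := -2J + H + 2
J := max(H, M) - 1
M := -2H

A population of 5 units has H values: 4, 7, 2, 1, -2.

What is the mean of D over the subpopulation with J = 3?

-3

Conditioning on J=3 selects the 2 unit(s) with H ∈ {4, -2}. Their D values: 0, -6. Mean = -3.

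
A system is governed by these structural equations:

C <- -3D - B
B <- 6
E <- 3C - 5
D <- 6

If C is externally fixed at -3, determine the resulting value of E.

-14

The intervention breaks the incoming arrows to C: C <- -3D - B no longer applies, and C = -3.
E = 3C - 5  [with C=-3]  = -14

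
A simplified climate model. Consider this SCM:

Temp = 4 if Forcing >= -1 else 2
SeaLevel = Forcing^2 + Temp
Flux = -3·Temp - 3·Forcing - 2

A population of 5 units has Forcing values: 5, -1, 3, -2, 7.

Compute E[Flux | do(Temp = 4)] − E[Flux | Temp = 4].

3.3

Every unit gets Temp=4 under the intervention. Flux values become -29, -11, -23, -8, -35; E[Flux|do(Temp=4)] = -21.2.
Observing Temp=4 restricts to units where Temp's equation naturally yields 4: Forcing ∈ {5, -1, 3, 7}. In that subpopulation Flux = -29, -11, -23, -35, mean -24.5.
Difference = -21.2 − (-24.5) = 3.3.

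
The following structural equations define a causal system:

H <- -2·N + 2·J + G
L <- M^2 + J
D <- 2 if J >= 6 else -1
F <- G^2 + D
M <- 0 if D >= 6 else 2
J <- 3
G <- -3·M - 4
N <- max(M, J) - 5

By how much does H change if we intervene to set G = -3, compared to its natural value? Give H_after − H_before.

Under do(G=-3), the mechanism G <- -3·M - 4 is discarded; G is fixed at -3.
D = 2 if J >= 6 else -1  [with J=3]  = -1
M = 0 if D >= 6 else 2  [with D=-1]  = 2
N = max(M, J) - 5  [with M=2, J=3]  = -2
H = -2·N + 2·J + G  [with N=-2, J=3, G=-3]  = 7
Without intervention: D = 2 if J >= 6 else -1  [with J=3]  = -1; M = 0 if D >= 6 else 2  [with D=-1]  = 2; G = -3·M - 4  [with M=2]  = -10; N = max(M, J) - 5  [with M=2, J=3]  = -2; H = -2·N + 2·J + G  [with N=-2, J=3, G=-10]  = 0.
Change = 7 − 0 = 7.

7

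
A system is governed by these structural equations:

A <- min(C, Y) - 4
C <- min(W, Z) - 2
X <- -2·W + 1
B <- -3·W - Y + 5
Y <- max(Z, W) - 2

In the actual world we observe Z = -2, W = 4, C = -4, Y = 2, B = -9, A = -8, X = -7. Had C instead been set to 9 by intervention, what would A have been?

-2

The intervention breaks the incoming arrows to C: C <- min(W, Z) - 2 no longer applies, and C = 9.
Y = max(Z, W) - 2  [with Z=-2, W=4]  = 2
A = min(C, Y) - 4  [with C=9, Y=2]  = -2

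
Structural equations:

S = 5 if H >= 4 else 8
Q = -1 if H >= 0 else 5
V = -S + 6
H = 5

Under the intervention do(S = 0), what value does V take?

6

Under do(S=0), the mechanism S = 5 if H >= 4 else 8 is discarded; S is fixed at 0.
V = -S + 6  [with S=0]  = 6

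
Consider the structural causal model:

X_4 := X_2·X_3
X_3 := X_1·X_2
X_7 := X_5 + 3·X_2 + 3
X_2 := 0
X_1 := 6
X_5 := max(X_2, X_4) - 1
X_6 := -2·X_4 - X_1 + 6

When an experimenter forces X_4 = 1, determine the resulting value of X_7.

3

The intervention breaks the incoming arrows to X_4: X_4 := X_2·X_3 no longer applies, and X_4 = 1.
X_5 = max(X_2, X_4) - 1  [with X_2=0, X_4=1]  = 0
X_7 = X_5 + 3·X_2 + 3  [with X_5=0, X_2=0]  = 3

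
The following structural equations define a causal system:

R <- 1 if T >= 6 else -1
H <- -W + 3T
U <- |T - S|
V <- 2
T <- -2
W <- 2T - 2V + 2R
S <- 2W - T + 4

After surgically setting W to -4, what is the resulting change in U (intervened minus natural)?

Under do(W=-4), the mechanism W <- 2T - 2V + 2R is discarded; W is fixed at -4.
S = 2W - T + 4  [with W=-4, T=-2]  = -2
U = |T - S|  [with T=-2, S=-2]  = 0
Without intervention: R = 1 if T >= 6 else -1  [with T=-2]  = -1; W = 2T - 2V + 2R  [with T=-2, V=2, R=-1]  = -10; S = 2W - T + 4  [with W=-10, T=-2]  = -14; U = |T - S|  [with T=-2, S=-14]  = 12.
Change = 0 − 12 = -12.

-12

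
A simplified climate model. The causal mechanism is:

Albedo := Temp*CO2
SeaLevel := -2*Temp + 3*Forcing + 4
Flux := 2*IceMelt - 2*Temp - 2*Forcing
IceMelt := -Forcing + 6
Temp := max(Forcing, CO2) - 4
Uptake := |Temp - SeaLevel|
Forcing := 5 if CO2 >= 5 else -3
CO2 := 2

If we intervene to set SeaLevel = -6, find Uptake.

Intervening sets SeaLevel = -6 and removes its equation (SeaLevel := -2*Temp + 3*Forcing + 4).
Forcing = 5 if CO2 >= 5 else -3  [with CO2=2]  = -3
Temp = max(Forcing, CO2) - 4  [with Forcing=-3, CO2=2]  = -2
Uptake = |Temp - SeaLevel|  [with Temp=-2, SeaLevel=-6]  = 4

4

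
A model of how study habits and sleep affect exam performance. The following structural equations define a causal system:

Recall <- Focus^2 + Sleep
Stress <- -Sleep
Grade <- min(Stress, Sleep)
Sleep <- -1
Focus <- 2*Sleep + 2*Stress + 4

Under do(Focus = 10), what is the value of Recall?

The intervention breaks the incoming arrows to Focus: Focus <- 2*Sleep + 2*Stress + 4 no longer applies, and Focus = 10.
Recall = Focus^2 + Sleep  [with Focus=10, Sleep=-1]  = 99

99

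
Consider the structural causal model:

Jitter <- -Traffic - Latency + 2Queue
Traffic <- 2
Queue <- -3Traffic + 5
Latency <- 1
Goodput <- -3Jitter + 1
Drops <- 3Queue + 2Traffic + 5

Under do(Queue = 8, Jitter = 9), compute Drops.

33

The joint intervention fixes Queue = 8, Jitter = 9, removing each variable's own equation.
Drops = 3Queue + 2Traffic + 5  [with Queue=8, Traffic=2]  = 33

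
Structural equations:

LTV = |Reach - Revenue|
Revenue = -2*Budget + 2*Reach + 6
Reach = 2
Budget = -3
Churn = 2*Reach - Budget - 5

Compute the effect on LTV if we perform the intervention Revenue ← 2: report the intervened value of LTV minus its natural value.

Intervening sets Revenue = 2 and removes its equation (Revenue = -2*Budget + 2*Reach + 6).
LTV = |Reach - Revenue|  [with Reach=2, Revenue=2]  = 0
Without intervention: Revenue = -2*Budget + 2*Reach + 6  [with Budget=-3, Reach=2]  = 16; LTV = |Reach - Revenue|  [with Reach=2, Revenue=16]  = 14.
Change = 0 − 14 = -14.

-14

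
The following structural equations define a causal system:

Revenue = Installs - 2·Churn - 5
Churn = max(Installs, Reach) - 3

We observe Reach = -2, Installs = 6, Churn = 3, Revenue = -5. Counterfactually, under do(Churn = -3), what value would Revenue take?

The intervention breaks the incoming arrows to Churn: Churn = max(Installs, Reach) - 3 no longer applies, and Churn = -3.
Revenue = Installs - 2·Churn - 5  [with Installs=6, Churn=-3]  = 7

7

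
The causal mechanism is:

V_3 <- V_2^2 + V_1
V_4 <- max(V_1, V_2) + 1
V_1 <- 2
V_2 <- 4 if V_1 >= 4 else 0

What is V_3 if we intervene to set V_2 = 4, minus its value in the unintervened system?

The intervention breaks the incoming arrows to V_2: V_2 <- 4 if V_1 >= 4 else 0 no longer applies, and V_2 = 4.
V_3 = V_2^2 + V_1  [with V_2=4, V_1=2]  = 18
Without intervention: V_2 = 4 if V_1 >= 4 else 0  [with V_1=2]  = 0; V_3 = V_2^2 + V_1  [with V_2=0, V_1=2]  = 2.
Change = 18 − 2 = 16.

16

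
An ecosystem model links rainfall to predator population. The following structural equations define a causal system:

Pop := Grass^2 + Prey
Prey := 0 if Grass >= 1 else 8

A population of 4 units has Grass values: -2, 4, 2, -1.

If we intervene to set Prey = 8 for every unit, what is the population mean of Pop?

14.25

do(Prey=8) breaks Prey's dependence on Grass. With Prey=8 fixed, Pop across the units is 12, 24, 12, 9, mean 14.25.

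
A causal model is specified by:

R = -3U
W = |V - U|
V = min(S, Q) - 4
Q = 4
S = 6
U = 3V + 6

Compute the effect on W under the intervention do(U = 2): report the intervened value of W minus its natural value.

Intervening sets U = 2 and removes its equation (U = 3V + 6).
V = min(S, Q) - 4  [with S=6, Q=4]  = 0
W = |V - U|  [with V=0, U=2]  = 2
Without intervention: V = min(S, Q) - 4  [with S=6, Q=4]  = 0; U = 3V + 6  [with V=0]  = 6; W = |V - U|  [with V=0, U=6]  = 6.
Change = 2 − 6 = -4.

-4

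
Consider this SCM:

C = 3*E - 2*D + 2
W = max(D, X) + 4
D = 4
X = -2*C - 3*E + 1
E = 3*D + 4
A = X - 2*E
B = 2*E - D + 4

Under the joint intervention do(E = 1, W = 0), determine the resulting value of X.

Setting E = 1, W = 0 by intervention discards those variables' equations.
C = 3*E - 2*D + 2  [with E=1, D=4]  = -3
X = -2*C - 3*E + 1  [with C=-3, E=1]  = 4

4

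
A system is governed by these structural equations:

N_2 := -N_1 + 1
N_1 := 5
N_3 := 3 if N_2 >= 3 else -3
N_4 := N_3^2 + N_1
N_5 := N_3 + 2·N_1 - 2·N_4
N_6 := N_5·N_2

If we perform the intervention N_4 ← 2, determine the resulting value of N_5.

3

Intervening sets N_4 = 2 and removes its equation (N_4 := N_3^2 + N_1).
N_2 = -N_1 + 1  [with N_1=5]  = -4
N_3 = 3 if N_2 >= 3 else -3  [with N_2=-4]  = -3
N_5 = N_3 + 2·N_1 - 2·N_4  [with N_3=-3, N_1=5, N_4=2]  = 3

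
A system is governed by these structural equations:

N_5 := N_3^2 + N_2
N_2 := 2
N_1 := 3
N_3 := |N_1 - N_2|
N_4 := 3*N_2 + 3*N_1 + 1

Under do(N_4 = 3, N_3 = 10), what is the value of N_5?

102

The joint intervention fixes N_4 = 3, N_3 = 10, removing each variable's own equation.
N_5 = N_3^2 + N_2  [with N_3=10, N_2=2]  = 102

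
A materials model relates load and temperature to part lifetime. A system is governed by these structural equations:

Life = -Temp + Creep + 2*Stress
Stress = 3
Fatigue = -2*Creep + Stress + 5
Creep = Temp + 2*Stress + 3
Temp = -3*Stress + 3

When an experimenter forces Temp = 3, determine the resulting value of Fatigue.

Under do(Temp=3), the mechanism Temp = -3*Stress + 3 is discarded; Temp is fixed at 3.
Creep = Temp + 2*Stress + 3  [with Temp=3, Stress=3]  = 12
Fatigue = -2*Creep + Stress + 5  [with Creep=12, Stress=3]  = -16

-16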